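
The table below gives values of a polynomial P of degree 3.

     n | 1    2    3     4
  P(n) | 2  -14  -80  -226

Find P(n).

Write P(n) = an^3 + bn^2 + cn + d. Substituting each data point gives a linear system:
  a + b + c + d = 2
  8a + 4b + 2c + d = -14
  27a + 9b + 3c + d = -80
  64a + 16b + 4c + d = -226
Solving the system yields a = -5, b = 5, c = 4, d = -2.
So P(n) = -5n^3 + 5n^2 + 4n - 2.
Check: P(4) = -226. ✓

P(n) = -5n^3 + 5n^2 + 4n - 2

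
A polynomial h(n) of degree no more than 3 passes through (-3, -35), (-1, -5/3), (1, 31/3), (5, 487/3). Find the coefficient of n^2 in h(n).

Write h(n) = an^3 + bn^2 + cn + d. Substituting each data point gives a linear system:
  -27a + 9b - 3c + d = -35
  -a + b - c + d = -5/3
  a + b + c + d = 31/3
  125a + 25b + 5c + d = 487/3
Solving the system yields a = 1, b = 1/3, c = 5, d = 4.
So h(n) = n³ + (1/3)n² + 5n + 4.
The coefficient of n^2 is 1/3.

1/3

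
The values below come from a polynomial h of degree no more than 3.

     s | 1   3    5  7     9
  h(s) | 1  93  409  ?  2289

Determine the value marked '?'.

1093

On equispaced nodes a degree-3 polynomial has vanishing fourth forward difference, so
  h(1) - 4·h(3) + 6·h(5) - 4·h(7) + h(9) = 0.
Substituting the known values and solving for h(7):
  -4·h(7) = -4372
  h(7) = 1093.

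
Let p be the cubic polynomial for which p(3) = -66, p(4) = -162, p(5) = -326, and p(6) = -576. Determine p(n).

Using the Lagrange interpolation formula with nodes 3, 4, 5, 6:
  L_0(n) = (n - 4)(n - 5)(n - 6) / -6
  L_1(n) = (n - 3)(n - 5)(n - 6) / 2
  L_2(n) = (n - 3)(n - 4)(n - 6) / -2
  L_3(n) = (n - 3)(n - 4)(n - 5) / 6
Then p(n) = -66·L_0(n) - 162·L_1(n) - 326·L_2(n) - 576·L_3(n).
Expanding and collecting terms gives p(n) = -3n³ + 2n² + n - 6.
Check: p(6) = -576. ✓

p(n) = -3n^3 + 2n^2 + n - 6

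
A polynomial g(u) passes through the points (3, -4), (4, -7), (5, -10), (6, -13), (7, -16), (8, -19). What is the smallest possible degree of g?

Forward differences of the values at u = 3, 4, 5, 6, 7, 8:
  g  : -4  -7  -10  -13  -16  -19
  Δ  : -3  -3  -3  -3  -3
  Δ^2: 0  0  0  0
  Δ^3: 0  0  0
  Δ^4: 0  0
  Δ^5: 0
The first differences are constant (-3) and nonzero, while all higher differences vanish, so the minimal degree is 1.

1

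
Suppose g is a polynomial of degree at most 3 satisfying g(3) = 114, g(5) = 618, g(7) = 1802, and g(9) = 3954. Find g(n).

Write g(n) = an^3 + bn^2 + cn + d. Substituting each data point gives a linear system:
  27a + 9b + 3c + d = 114
  125a + 25b + 5c + d = 618
  343a + 49b + 7c + d = 1802
  729a + 81b + 9c + d = 3954
Solving the system yields a = 6, b = -5, c = -2, d = 3.
So g(n) = 6n^3 - 5n^2 - 2n + 3.
Check: g(5) = 618. ✓

g(n) = 6n^3 - 5n^2 - 2n + 3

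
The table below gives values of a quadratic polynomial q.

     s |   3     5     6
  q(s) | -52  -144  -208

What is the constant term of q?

-4

Write q(s) = as^2 + bs + c. Substituting each data point gives a linear system:
  9a + 3b + c = -52
  25a + 5b + c = -144
  36a + 6b + c = -208
Solving the system yields a = -6, b = 2, c = -4.
So q(s) = -6s^2 + 2s - 4.
The constant term is -4.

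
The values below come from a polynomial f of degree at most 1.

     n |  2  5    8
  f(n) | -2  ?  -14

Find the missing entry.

-8

The 2 known points determine the degree-1 polynomial uniquely.
Write f(n) = an + b. Substituting each data point gives a linear system:
  2a + b = -2
  8a + b = -14
Solving the system yields a = -2, b = 2.
So f(n) = -2n + 2.
Then f(5) = -8.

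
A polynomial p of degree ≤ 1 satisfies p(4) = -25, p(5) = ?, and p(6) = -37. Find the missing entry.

-31

The 2 known points determine the degree-1 polynomial uniquely.
Write p(u) = au + b. Substituting each data point gives a linear system:
  4a + b = -25
  6a + b = -37
Solving the system yields a = -6, b = -1.
So p(u) = -6u - 1.
Then p(5) = -31.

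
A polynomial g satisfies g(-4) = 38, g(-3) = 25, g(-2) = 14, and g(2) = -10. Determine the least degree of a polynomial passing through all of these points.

Divided differences on the nodes -4, -3, -2, 2:
  order 0: 38  25  14  -10
  order 1: -13  -11  -6
  order 2: 1  1
  order 3: 0
The order-2 divided differences are all 1 (nonzero) and every higher order vanishes, so the data lies on a polynomial of degree exactly 2.

2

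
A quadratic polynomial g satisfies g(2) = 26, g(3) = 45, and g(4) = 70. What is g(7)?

181

Forward differences of the values at n = 2, 3, 4:
  g  : 26  45  70
  Δ  : 19  25
  Δ^2: 6
The second differences are constant, confirming degree 2.
Interpolating (Newton forward form) and evaluating at n = 7 gives g(7) = 181.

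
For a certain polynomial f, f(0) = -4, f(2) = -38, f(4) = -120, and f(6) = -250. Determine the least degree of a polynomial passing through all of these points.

Forward differences of the values at u = 0, 2, 4, 6:
  f  : -4  -38  -120  -250
  Δ  : -34  -82  -130
  Δ^2: -48  -48
  Δ^3: 0
The second differences are constant (-48) and nonzero, while all higher differences vanish, so the minimal degree is 2.

2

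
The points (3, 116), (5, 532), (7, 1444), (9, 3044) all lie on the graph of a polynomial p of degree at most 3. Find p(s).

p(s) = 4s^3 + 2s^2 - 4s + 2

Using the Lagrange interpolation formula with nodes 3, 5, 7, 9:
  L_0(s) = (s - 5)(s - 7)(s - 9) / -48
  L_1(s) = (s - 3)(s - 7)(s - 9) / 16
  L_2(s) = (s - 3)(s - 5)(s - 9) / -16
  L_3(s) = (s - 3)(s - 5)(s - 7) / 48
Then p(s) = 116·L_0(s) + 532·L_1(s) + 1444·L_2(s) + 3044·L_3(s).
Expanding and collecting terms gives p(s) = 4s³ + 2s² - 4s + 2.
Check: p(5) = 532. ✓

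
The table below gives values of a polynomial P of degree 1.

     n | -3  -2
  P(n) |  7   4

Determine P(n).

P(n) = -3n - 2

Write P(n) = an + b. Substituting each data point gives a linear system:
  -3a + b = 7
  -2a + b = 4
Solving the system yields a = -3, b = -2.
So P(n) = -3n - 2.
Check: P(-3) = 7. ✓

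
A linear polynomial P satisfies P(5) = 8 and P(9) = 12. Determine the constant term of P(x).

Write P(x) = ax + b. Substituting each data point gives a linear system:
  5a + b = 8
  9a + b = 12
Solving the system yields a = 1, b = 3.
So P(x) = x + 3.
The constant term is 3.

3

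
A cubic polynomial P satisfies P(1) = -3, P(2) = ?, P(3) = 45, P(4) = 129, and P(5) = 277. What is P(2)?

7

On equispaced nodes a degree-3 polynomial has vanishing fourth forward difference, so
  P(1) - 4·P(2) + 6·P(3) - 4·P(4) + P(5) = 0.
Substituting the known values and solving for P(2):
  -4·P(2) = -28
  P(2) = 7.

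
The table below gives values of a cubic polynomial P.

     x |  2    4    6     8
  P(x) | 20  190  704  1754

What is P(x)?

P(x) = 4x^3 - 5x^2 + 3x + 2

Write P(x) = ax^3 + bx^2 + cx + d. Substituting each data point gives a linear system:
  8a + 4b + 2c + d = 20
  64a + 16b + 4c + d = 190
  216a + 36b + 6c + d = 704
  512a + 64b + 8c + d = 1754
Solving the system yields a = 4, b = -5, c = 3, d = 2.
So P(x) = 4x³ - 5x² + 3x + 2.
Check: P(4) = 190. ✓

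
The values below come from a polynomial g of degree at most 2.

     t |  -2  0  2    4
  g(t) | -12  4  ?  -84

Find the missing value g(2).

On equispaced nodes a degree-2 polynomial has vanishing third forward difference, so
  - g(-2) + 3·g(0) - 3·g(2) + g(4) = 0.
Substituting the known values and solving for g(2):
  -3·g(2) = 60
  g(2) = -20.

-20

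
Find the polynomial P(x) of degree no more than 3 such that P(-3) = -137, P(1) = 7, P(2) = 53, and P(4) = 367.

Using the Lagrange interpolation formula with nodes -3, 1, 2, 4:
  L_0(x) = (x - 1)(x - 2)(x - 4) / -140
  L_1(x) = (x + 3)(x - 2)(x - 4) / 12
  L_2(x) = (x + 3)(x - 1)(x - 4) / -10
  L_3(x) = (x + 3)(x - 1)(x - 2) / 42
Then P(x) = -137·L_0(x) + 7·L_1(x) + 53·L_2(x) + 367·L_3(x).
Expanding and collecting terms gives P(x) = 5x³ + 2x² + 5x - 5.
Check: P(2) = 53. ✓

P(x) = 5x^3 + 2x^2 + 5x - 5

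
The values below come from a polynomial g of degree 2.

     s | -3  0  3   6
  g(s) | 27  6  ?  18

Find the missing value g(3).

On equispaced nodes a degree-2 polynomial has vanishing third forward difference, so
  - g(-3) + 3·g(0) - 3·g(3) + g(6) = 0.
Substituting the known values and solving for g(3):
  -3·g(3) = -9
  g(3) = 3.

3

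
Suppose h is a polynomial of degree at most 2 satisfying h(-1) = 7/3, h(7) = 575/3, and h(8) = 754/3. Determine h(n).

Using the Lagrange interpolation formula with nodes -1, 7, 8:
  L_0(n) = (n - 7)(n - 8) / 72
  L_1(n) = (n + 1)(n - 8) / -8
  L_2(n) = (n + 1)(n - 7) / 9
Then h(n) = 7/3·L_0(n) + 575/3·L_1(n) + 754/3·L_2(n).
Expanding and collecting terms gives h(n) = 4n² - (1/3)n - 2.
Check: h(-1) = 7/3. ✓

h(n) = 4n^2 - (1/3)n - 2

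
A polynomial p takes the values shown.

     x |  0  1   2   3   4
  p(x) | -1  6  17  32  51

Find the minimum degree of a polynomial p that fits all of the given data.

Forward differences of the values at x = 0, 1, 2, 3, 4:
  p  : -1  6  17  32  51
  Δ  : 7  11  15  19
  Δ^2: 4  4  4
  Δ^3: 0  0
  Δ^4: 0
The second differences are constant (4) and nonzero, while all higher differences vanish, so the minimal degree is 2.

2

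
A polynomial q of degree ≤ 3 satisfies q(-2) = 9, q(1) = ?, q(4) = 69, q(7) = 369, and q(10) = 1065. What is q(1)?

On equispaced nodes a degree-3 polynomial has vanishing fourth forward difference, so
  q(-2) - 4·q(1) + 6·q(4) - 4·q(7) + q(10) = 0.
Substituting the known values and solving for q(1):
  -4·q(1) = -12
  q(1) = 3.

3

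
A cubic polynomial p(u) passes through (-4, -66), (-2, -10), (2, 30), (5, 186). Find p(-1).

0

Using the Lagrange interpolation formula with nodes -4, -2, 2, 5:
  L_0(u) = (u + 2)(u - 2)(u - 5) / -108
  L_1(u) = (u + 4)(u - 2)(u - 5) / 56
  L_2(u) = (u + 4)(u + 2)(u - 5) / -72
  L_3(u) = (u + 4)(u + 2)(u - 2) / 189
Then p(u) = -66·L_0(u) - 10·L_1(u) + 30·L_2(u) + 186·L_3(u).
Expanding and collecting terms gives p(u) = u³ + u² + 6u + 6.
Evaluating at u = -1: p(-1) = 0.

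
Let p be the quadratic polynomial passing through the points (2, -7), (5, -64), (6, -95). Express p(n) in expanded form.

p(n) = -3n^2 + 2n + 1

Using the Lagrange interpolation formula with nodes 2, 5, 6:
  L_0(n) = (n - 5)(n - 6) / 12
  L_1(n) = (n - 2)(n - 6) / -3
  L_2(n) = (n - 2)(n - 5) / 4
Then p(n) = -7·L_0(n) - 64·L_1(n) - 95·L_2(n).
Expanding and collecting terms gives p(n) = -3n^2 + 2n + 1.
Check: p(6) = -95. ✓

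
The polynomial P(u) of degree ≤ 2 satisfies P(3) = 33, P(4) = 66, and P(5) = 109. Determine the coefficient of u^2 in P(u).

Write P(u) = au^2 + bu + c. Substituting each data point gives a linear system:
  9a + 3b + c = 33
  16a + 4b + c = 66
  25a + 5b + c = 109
Solving the system yields a = 5, b = -2, c = -6.
So P(u) = 5u^2 - 2u - 6.
The leading coefficient is 5.

5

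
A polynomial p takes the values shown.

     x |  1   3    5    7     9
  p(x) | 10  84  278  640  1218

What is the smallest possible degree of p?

3

Forward differences of the values at x = 1, 3, 5, 7, 9:
  p  : 10  84  278  640  1218
  Δ  : 74  194  362  578
  Δ^2: 120  168  216
  Δ^3: 48  48
  Δ^4: 0
The third differences are constant (48) and nonzero, while all higher differences vanish, so the minimal degree is 3.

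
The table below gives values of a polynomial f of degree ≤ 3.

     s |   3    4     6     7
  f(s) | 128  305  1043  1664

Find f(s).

Write f(s) = as^3 + bs^2 + cs + d. Substituting each data point gives a linear system:
  27a + 9b + 3c + d = 128
  64a + 16b + 4c + d = 305
  216a + 36b + 6c + d = 1043
  343a + 49b + 7c + d = 1664
Solving the system yields a = 5, b = -1, c = -1, d = 5.
So f(s) = 5s^3 - s^2 - s + 5.
Check: f(7) = 1664. ✓

f(s) = 5s^3 - s^2 - s + 5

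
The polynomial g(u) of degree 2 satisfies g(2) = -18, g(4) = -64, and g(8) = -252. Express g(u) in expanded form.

Write g(u) = au^2 + bu + c. Substituting each data point gives a linear system:
  4a + 2b + c = -18
  16a + 4b + c = -64
  64a + 8b + c = -252
Solving the system yields a = -4, b = 1, c = -4.
So g(u) = -4u^2 + u - 4.
Check: g(2) = -18. ✓

g(u) = -4u^2 + u - 4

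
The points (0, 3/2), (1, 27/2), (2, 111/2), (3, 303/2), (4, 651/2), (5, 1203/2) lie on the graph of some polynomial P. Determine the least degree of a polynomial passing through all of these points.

Forward differences of the values at u = 0, 1, 2, 3, 4, 5:
  P  : 3/2  27/2  111/2  303/2  651/2  1203/2
  Δ  : 12  42  96  174  276
  Δ^2: 30  54  78  102
  Δ^3: 24  24  24
  Δ^4: 0  0
  Δ^5: 0
The third differences are constant (24) and nonzero, while all higher differences vanish, so the minimal degree is 3.

3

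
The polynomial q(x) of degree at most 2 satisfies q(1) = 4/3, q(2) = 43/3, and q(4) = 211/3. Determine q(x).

q(x) = 5x^2 - 2x - 5/3

Using the Lagrange interpolation formula with nodes 1, 2, 4:
  L_0(x) = (x - 2)(x - 4) / 3
  L_1(x) = (x - 1)(x - 4) / -2
  L_2(x) = (x - 1)(x - 2) / 6
Then q(x) = 4/3·L_0(x) + 43/3·L_1(x) + 211/3·L_2(x).
Expanding and collecting terms gives q(x) = 5x² - 2x - 5/3.
Check: q(2) = 43/3. ✓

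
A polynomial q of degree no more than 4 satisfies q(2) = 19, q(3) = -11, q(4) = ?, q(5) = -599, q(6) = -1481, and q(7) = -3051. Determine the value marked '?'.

-171

The 5 known points determine the degree-4 polynomial uniquely.
Write q(u) = au^4 + bu^3 + cu^2 + du + e. Substituting each data point gives a linear system:
  16a + 8b + 4c + 2d + e = 19
  81a + 27b + 9c + 3d + e = -11
  625a + 125b + 25c + 5d + e = -599
  1296a + 216b + 36c + 6d + e = -1481
  2401a + 343b + 49c + 7d + e = -3051
Solving the system yields a = -2, b = 5, c = 0, d = 5, e = 1.
So q(u) = -2u^4 + 5u^3 + 5u + 1.
Then q(4) = -171.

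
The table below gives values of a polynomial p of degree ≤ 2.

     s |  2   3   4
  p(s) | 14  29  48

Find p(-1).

Write p(s) = as^2 + bs + c. Substituting each data point gives a linear system:
  4a + 2b + c = 14
  9a + 3b + c = 29
  16a + 4b + c = 48
Solving the system yields a = 2, b = 5, c = -4.
So p(s) = 2s^2 + 5s - 4.
Then p(-1) = -7.

-7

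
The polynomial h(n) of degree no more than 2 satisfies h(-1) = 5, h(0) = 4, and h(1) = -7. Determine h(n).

Write h(n) = an^2 + bn + c. Substituting each data point gives a linear system:
  a - b + c = 5
  c = 4
  a + b + c = -7
Solving the system yields a = -5, b = -6, c = 4.
So h(n) = -5n² - 6n + 4.
Check: h(1) = -7. ✓

h(n) = -5n^2 - 6n + 4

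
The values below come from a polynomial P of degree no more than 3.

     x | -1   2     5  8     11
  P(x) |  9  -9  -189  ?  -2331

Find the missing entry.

-855

The 4 known points determine the degree-3 polynomial uniquely.
Write P(x) = ax^3 + bx^2 + cx + d. Substituting each data point gives a linear system:
  -a + b - c + d = 9
  8a + 4b + 2c + d = -9
  125a + 25b + 5c + d = -189
  1331a + 121b + 11c + d = -2331
Solving the system yields a = -2, b = 3, c = -3, d = 1.
So P(x) = -2x³ + 3x² - 3x + 1.
Then P(8) = -855.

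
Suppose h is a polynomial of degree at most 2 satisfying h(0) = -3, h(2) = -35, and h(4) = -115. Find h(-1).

-5

Forward differences of the values at s = 0, 2, 4:
  h  : -3  -35  -115
  Δ  : -32  -80
  Δ^2: -48
The second differences are constant, confirming degree 2.
Interpolating (Newton forward form) and evaluating at s = -1 gives h(-1) = -5.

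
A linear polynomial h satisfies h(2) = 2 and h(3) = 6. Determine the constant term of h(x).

Write h(x) = ax + b. Substituting each data point gives a linear system:
  2a + b = 2
  3a + b = 6
Solving the system yields a = 4, b = -6.
So h(x) = 4x - 6.
The constant term is -6.

-6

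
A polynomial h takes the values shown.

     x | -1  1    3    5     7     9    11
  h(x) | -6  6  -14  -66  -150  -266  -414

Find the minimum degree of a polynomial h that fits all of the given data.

Forward differences of the values at x = -1, 1, 3, 5, 7, 9, 11:
  h  : -6  6  -14  -66  -150  -266  -414
  Δ  : 12  -20  -52  -84  -116  -148
  Δ^2: -32  -32  -32  -32  -32
  Δ^3: 0  0  0  0
  Δ^4: 0  0  0
  Δ^5: 0  0
  Δ^6: 0
The second differences are constant (-32) and nonzero, while all higher differences vanish, so the minimal degree is 2.

2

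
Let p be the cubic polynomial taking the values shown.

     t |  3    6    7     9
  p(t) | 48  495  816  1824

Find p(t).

p(t) = 3t^3 - 5t^2 + 5t - 3

Using the Lagrange interpolation formula with nodes 3, 6, 7, 9:
  L_0(t) = (t - 6)(t - 7)(t - 9) / -72
  L_1(t) = (t - 3)(t - 7)(t - 9) / 9
  L_2(t) = (t - 3)(t - 6)(t - 9) / -8
  L_3(t) = (t - 3)(t - 6)(t - 7) / 36
Then p(t) = 48·L_0(t) + 495·L_1(t) + 816·L_2(t) + 1824·L_3(t).
Expanding and collecting terms gives p(t) = 3t^3 - 5t^2 + 5t - 3.
Check: p(3) = 48. ✓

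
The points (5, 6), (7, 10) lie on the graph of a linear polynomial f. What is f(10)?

Using the Lagrange interpolation formula with nodes 5, 7:
  L_0(x) = (x - 7) / -2
  L_1(x) = (x - 5) / 2
Then f(x) = 6·L_0(x) + 10·L_1(x).
Expanding and collecting terms gives f(x) = 2x - 4.
Evaluating at x = 10: f(10) = 16.

16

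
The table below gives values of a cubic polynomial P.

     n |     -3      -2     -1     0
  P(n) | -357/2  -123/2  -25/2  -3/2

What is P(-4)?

-787/2

Write P(n) = an^3 + bn^2 + cn + d. Substituting each data point gives a linear system:
  -27a + 9b - 3c + d = -357/2
  -8a + 4b - 2c + d = -123/2
  -a + b - c + d = -25/2
  d = -3/2
Solving the system yields a = 5, b = -4, c = 2, d = -3/2.
So P(n) = 5n^3 - 4n^2 + 2n - 3/2.
Then P(-4) = -787/2.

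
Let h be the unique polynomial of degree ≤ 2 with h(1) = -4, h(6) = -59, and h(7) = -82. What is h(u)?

h(u) = -2u^2 + 3u - 5

Using the Lagrange interpolation formula with nodes 1, 6, 7:
  L_0(u) = (u - 6)(u - 7) / 30
  L_1(u) = (u - 1)(u - 7) / -5
  L_2(u) = (u - 1)(u - 6) / 6
Then h(u) = -4·L_0(u) - 59·L_1(u) - 82·L_2(u).
Expanding and collecting terms gives h(u) = -2u^2 + 3u - 5.
Check: h(6) = -59. ✓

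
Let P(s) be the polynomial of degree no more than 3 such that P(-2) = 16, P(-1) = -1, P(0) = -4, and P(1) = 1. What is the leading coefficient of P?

-1

Write P(s) = as^3 + bs^2 + cs + d. Substituting each data point gives a linear system:
  -8a + 4b - 2c + d = 16
  -a + b - c + d = -1
  d = -4
  a + b + c + d = 1
Solving the system yields a = -1, b = 4, c = 2, d = -4.
So P(s) = -s^3 + 4s^2 + 2s - 4.
The leading coefficient is -1.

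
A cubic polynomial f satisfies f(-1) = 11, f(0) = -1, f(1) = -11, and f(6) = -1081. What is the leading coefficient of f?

-5

Write f(n) = an^3 + bn^2 + cn + d. Substituting each data point gives a linear system:
  -a + b - c + d = 11
  d = -1
  a + b + c + d = -11
  216a + 36b + 6c + d = -1081
Solving the system yields a = -5, b = 1, c = -6, d = -1.
So f(n) = -5n^3 + n^2 - 6n - 1.
The leading coefficient is -5.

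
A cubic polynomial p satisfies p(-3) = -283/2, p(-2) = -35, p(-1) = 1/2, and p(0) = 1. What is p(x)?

Using the Lagrange interpolation formula with nodes -3, -2, -1, 0:
  L_0(x) = (x + 2)(x + 1)x / -6
  L_1(x) = (x + 3)(x + 1)x / 2
  L_2(x) = (x + 3)(x + 2)x / -2
  L_3(x) = (x + 3)(x + 2)(x + 1) / 6
Then p(x) = -283/2·L_0(x) - 35·L_1(x) + 1/2·L_2(x) + 1·L_3(x).
Expanding and collecting terms gives p(x) = 6x^3 + (1/2)x^2 - 5x + 1.
Check: p(-1) = 1/2. ✓

p(x) = 6x^3 + (1/2)x^2 - 5x + 1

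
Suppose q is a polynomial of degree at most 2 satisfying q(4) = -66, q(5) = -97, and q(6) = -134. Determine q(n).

Using the Lagrange interpolation formula with nodes 4, 5, 6:
  L_0(n) = (n - 5)(n - 6) / 2
  L_1(n) = (n - 4)(n - 6) / -1
  L_2(n) = (n - 4)(n - 5) / 2
Then q(n) = -66·L_0(n) - 97·L_1(n) - 134·L_2(n).
Expanding and collecting terms gives q(n) = -3n^2 - 4n - 2.
Check: q(5) = -97. ✓

q(n) = -3n^2 - 4n - 2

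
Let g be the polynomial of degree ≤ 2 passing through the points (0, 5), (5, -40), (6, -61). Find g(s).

Using the Lagrange interpolation formula with nodes 0, 5, 6:
  L_0(s) = (s - 5)(s - 6) / 30
  L_1(s) = s(s - 6) / -5
  L_2(s) = s(s - 5) / 6
Then g(s) = 5·L_0(s) - 40·L_1(s) - 61·L_2(s).
Expanding and collecting terms gives g(s) = -2s^2 + s + 5.
Check: g(5) = -40. ✓

g(s) = -2s^2 + s + 5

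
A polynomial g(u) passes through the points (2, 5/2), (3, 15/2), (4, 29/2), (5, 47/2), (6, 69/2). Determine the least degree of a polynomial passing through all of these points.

Forward differences of the values at u = 2, 3, 4, 5, 6:
  g  : 5/2  15/2  29/2  47/2  69/2
  Δ  : 5  7  9  11
  Δ^2: 2  2  2
  Δ^3: 0  0
  Δ^4: 0
The second differences are constant (2) and nonzero, while all higher differences vanish, so the minimal degree is 2.

2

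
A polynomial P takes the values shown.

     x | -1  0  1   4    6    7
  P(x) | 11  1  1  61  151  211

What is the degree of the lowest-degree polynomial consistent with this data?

2

Divided differences on the nodes -1, 0, 1, 4, 6, 7:
  order 0: 11  1  1  61  151  211
  order 1: -10  0  20  45  60
  order 2: 5  5  5  5
  order 3: 0  0  0
  order 4: 0  0
  order 5: 0
The order-2 divided differences are all 5 (nonzero) and every higher order vanishes, so the data lies on a polynomial of degree exactly 2.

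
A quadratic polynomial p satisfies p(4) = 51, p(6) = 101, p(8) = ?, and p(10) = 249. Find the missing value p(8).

The 3 known points determine the degree-2 polynomial uniquely.
Write p(x) = ax^2 + bx + c. Substituting each data point gives a linear system:
  16a + 4b + c = 51
  36a + 6b + c = 101
  100a + 10b + c = 249
Solving the system yields a = 2, b = 5, c = -1.
So p(x) = 2x² + 5x - 1.
Then p(8) = 167.

167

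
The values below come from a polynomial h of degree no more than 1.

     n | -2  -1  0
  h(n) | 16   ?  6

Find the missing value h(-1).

11

On equispaced nodes a degree-1 polynomial has vanishing second forward difference, so
  h(-2) - 2·h(-1) + h(0) = 0.
Substituting the known values and solving for h(-1):
  -2·h(-1) = -22
  h(-1) = 11.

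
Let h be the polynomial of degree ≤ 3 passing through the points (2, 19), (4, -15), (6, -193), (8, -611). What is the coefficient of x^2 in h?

6

Write h(x) = ax^3 + bx^2 + cx + d. Substituting each data point gives a linear system:
  8a + 4b + 2c + d = 19
  64a + 16b + 4c + d = -15
  216a + 36b + 6c + d = -193
  512a + 64b + 8c + d = -611
Solving the system yields a = -2, b = 6, c = 3, d = 5.
So h(x) = -2x^3 + 6x^2 + 3x + 5.
The coefficient of x^2 is 6.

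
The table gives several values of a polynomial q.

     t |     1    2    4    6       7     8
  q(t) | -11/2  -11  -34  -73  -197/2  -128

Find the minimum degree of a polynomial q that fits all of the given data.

2

Divided differences on the nodes 1, 2, 4, 6, 7, 8:
  order 0: -11/2  -11  -34  -73  -197/2  -128
  order 1: -11/2  -23/2  -39/2  -51/2  -59/2
  order 2: -2  -2  -2  -2
  order 3: 0  0  0
  order 4: 0  0
  order 5: 0
The order-2 divided differences are all -2 (nonzero) and every higher order vanishes, so the data lies on a polynomial of degree exactly 2.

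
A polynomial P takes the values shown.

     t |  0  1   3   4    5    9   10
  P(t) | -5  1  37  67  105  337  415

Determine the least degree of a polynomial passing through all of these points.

2

Divided differences on the nodes 0, 1, 3, 4, 5, 9, 10:
  order 0: -5  1  37  67  105  337  415
  order 1: 6  18  30  38  58  78
  order 2: 4  4  4  4  4
  order 3: 0  0  0  0
  order 4: 0  0  0
  order 5: 0  0
  order 6: 0
The order-2 divided differences are all 4 (nonzero) and every higher order vanishes, so the data lies on a polynomial of degree exactly 2.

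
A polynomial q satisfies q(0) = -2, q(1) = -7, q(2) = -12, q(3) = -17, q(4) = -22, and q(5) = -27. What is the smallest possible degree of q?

Forward differences of the values at x = 0, 1, 2, 3, 4, 5:
  q  : -2  -7  -12  -17  -22  -27
  Δ  : -5  -5  -5  -5  -5
  Δ^2: 0  0  0  0
  Δ^3: 0  0  0
  Δ^4: 0  0
  Δ^5: 0
The first differences are constant (-5) and nonzero, while all higher differences vanish, so the minimal degree is 1.

1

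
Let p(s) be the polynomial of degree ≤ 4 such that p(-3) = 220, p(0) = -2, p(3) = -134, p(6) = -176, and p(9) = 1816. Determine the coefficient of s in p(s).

-5

Write p(s) = as^4 + bs^3 + cs^2 + ds + e. Substituting each data point gives a linear system:
  81a - 27b + 9c - 3d + e = 220
  e = -2
  81a + 27b + 9c + 3d + e = -134
  1296a + 216b + 36c + 6d + e = -176
  6561a + 729b + 81c + 9d + e = 1816
Solving the system yields a = 1, b = -6, c = -4, d = -5, e = -2.
So p(s) = s^4 - 6s^3 - 4s^2 - 5s - 2.
The coefficient of s is -5.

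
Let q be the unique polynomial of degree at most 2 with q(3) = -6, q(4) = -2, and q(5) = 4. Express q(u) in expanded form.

q(u) = u^2 - 3u - 6

Using the Lagrange interpolation formula with nodes 3, 4, 5:
  L_0(u) = (u - 4)(u - 5) / 2
  L_1(u) = (u - 3)(u - 5) / -1
  L_2(u) = (u - 3)(u - 4) / 2
Then q(u) = -6·L_0(u) - 2·L_1(u) + 4·L_2(u).
Expanding and collecting terms gives q(u) = u^2 - 3u - 6.
Check: q(4) = -2. ✓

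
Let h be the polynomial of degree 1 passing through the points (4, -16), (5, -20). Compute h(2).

-8

Write h(n) = an + b. Substituting each data point gives a linear system:
  4a + b = -16
  5a + b = -20
Solving the system yields a = -4, b = 0.
So h(n) = -4n.
Then h(2) = -8.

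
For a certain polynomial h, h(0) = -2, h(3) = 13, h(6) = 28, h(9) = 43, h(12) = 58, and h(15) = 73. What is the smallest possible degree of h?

1

Forward differences of the values at s = 0, 3, 6, 9, 12, 15:
  h  : -2  13  28  43  58  73
  Δ  : 15  15  15  15  15
  Δ^2: 0  0  0  0
  Δ^3: 0  0  0
  Δ^4: 0  0
  Δ^5: 0
The first differences are constant (15) and nonzero, while all higher differences vanish, so the minimal degree is 1.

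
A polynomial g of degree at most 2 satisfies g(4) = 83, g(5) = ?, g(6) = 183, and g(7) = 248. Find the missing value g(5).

The 3 known points determine the degree-2 polynomial uniquely.
Write g(s) = as^2 + bs + c. Substituting each data point gives a linear system:
  16a + 4b + c = 83
  36a + 6b + c = 183
  49a + 7b + c = 248
Solving the system yields a = 5, b = 0, c = 3.
So g(s) = 5s^2 + 3.
Then g(5) = 128.

128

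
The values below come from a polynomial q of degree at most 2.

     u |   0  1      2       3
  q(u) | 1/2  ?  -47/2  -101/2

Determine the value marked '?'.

-13/2

The 3 known points determine the degree-2 polynomial uniquely.
Write q(u) = au^2 + bu + c. Substituting each data point gives a linear system:
  c = 1/2
  4a + 2b + c = -47/2
  9a + 3b + c = -101/2
Solving the system yields a = -5, b = -2, c = 1/2.
So q(u) = -5u^2 - 2u + 1/2.
Then q(1) = -13/2.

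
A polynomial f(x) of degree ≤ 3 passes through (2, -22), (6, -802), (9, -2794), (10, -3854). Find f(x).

f(x) = -4x^3 + x^2 + 5x - 4

Using the Lagrange interpolation formula with nodes 2, 6, 9, 10:
  L_0(x) = (x - 6)(x - 9)(x - 10) / -224
  L_1(x) = (x - 2)(x - 9)(x - 10) / 48
  L_2(x) = (x - 2)(x - 6)(x - 10) / -21
  L_3(x) = (x - 2)(x - 6)(x - 9) / 32
Then f(x) = -22·L_0(x) - 802·L_1(x) - 2794·L_2(x) - 3854·L_3(x).
Expanding and collecting terms gives f(x) = -4x³ + x² + 5x - 4.
Check: f(6) = -802. ✓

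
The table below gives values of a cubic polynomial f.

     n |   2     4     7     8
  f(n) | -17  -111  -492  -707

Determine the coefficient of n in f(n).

Write f(n) = an^3 + bn^2 + cn + d. Substituting each data point gives a linear system:
  8a + 4b + 2c + d = -17
  64a + 16b + 4c + d = -111
  343a + 49b + 7c + d = -492
  512a + 64b + 8c + d = -707
Solving the system yields a = -1, b = -3, c = -1, d = 5.
So f(n) = -n^3 - 3n^2 - n + 5.
The coefficient of n is -1.

-1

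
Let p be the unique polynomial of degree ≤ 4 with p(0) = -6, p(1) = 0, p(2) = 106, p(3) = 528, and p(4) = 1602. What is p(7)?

13896

Write p(s) = as^4 + bs^3 + cs^2 + ds + e. Substituting each data point gives a linear system:
  e = -6
  a + b + c + d + e = 0
  16a + 8b + 4c + 2d + e = 106
  81a + 27b + 9c + 3d + e = 528
  256a + 64b + 16c + 4d + e = 1602
Solving the system yields a = 5, b = 6, c = -3, d = -2, e = -6.
So p(s) = 5s^4 + 6s^3 - 3s^2 - 2s - 6.
Then p(7) = 13896.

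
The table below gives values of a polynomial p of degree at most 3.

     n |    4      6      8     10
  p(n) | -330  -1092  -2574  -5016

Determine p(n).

Write p(n) = an^3 + bn^2 + cn + d. Substituting each data point gives a linear system:
  64a + 16b + 4c + d = -330
  216a + 36b + 6c + d = -1092
  512a + 64b + 8c + d = -2574
  1000a + 100b + 10c + d = -5016
Solving the system yields a = -5, b = 0, c = -1, d = -6.
So p(n) = -5n^3 - n - 6.
Check: p(6) = -1092. ✓

p(n) = -5n^3 - n - 6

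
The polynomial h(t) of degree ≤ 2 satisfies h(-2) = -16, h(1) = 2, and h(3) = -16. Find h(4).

Using the Lagrange interpolation formula with nodes -2, 1, 3:
  L_0(t) = (t - 1)(t - 3) / 15
  L_1(t) = (t + 2)(t - 3) / -6
  L_2(t) = (t + 2)(t - 1) / 10
Then h(t) = -16·L_0(t) + 2·L_1(t) - 16·L_2(t).
Expanding and collecting terms gives h(t) = -3t^2 + 3t + 2.
Evaluating at t = 4: h(4) = -34.

-34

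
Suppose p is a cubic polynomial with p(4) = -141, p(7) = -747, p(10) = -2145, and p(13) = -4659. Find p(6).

Forward differences of the values at n = 4, 7, 10, 13:
  p  : -141  -747  -2145  -4659
  Δ  : -606  -1398  -2514
  Δ^2: -792  -1116
  Δ^3: -324
The third differences are constant, confirming degree 3.
Interpolating (Newton forward form) and evaluating at n = 6 gives p(6) = -473.

-473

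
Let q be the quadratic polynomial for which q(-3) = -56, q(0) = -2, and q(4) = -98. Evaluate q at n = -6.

Using the Lagrange interpolation formula with nodes -3, 0, 4:
  L_0(n) = n(n - 4) / 21
  L_1(n) = (n + 3)(n - 4) / -12
  L_2(n) = (n + 3)n / 28
Then q(n) = -56·L_0(n) - 2·L_1(n) - 98·L_2(n).
Expanding and collecting terms gives q(n) = -6n² - 2.
Evaluating at n = -6: q(-6) = -218.

-218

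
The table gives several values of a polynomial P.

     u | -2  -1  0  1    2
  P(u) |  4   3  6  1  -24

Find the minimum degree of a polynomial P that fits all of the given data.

Forward differences of the values at u = -2, -1, 0, 1, 2:
  P  : 4  3  6  1  -24
  Δ  : -1  3  -5  -25
  Δ^2: 4  -8  -20
  Δ^3: -12  -12
  Δ^4: 0
The third differences are constant (-12) and nonzero, while all higher differences vanish, so the minimal degree is 3.

3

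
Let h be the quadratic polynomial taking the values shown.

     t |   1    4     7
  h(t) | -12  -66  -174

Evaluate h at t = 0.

-6

Forward differences of the values at t = 1, 4, 7:
  h  : -12  -66  -174
  Δ  : -54  -108
  Δ^2: -54
The second differences are constant, confirming degree 2.
Interpolating (Newton forward form) and evaluating at t = 0 gives h(0) = -6.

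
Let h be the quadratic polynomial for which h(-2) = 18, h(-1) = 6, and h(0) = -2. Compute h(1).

-6

Write h(s) = as^2 + bs + c. Substituting each data point gives a linear system:
  4a - 2b + c = 18
  a - b + c = 6
  c = -2
Solving the system yields a = 2, b = -6, c = -2.
So h(s) = 2s^2 - 6s - 2.
Then h(1) = -6.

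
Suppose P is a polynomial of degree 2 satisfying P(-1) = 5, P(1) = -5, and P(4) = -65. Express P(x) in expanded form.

P(x) = -3x^2 - 5x + 3

Write P(x) = ax^2 + bx + c. Substituting each data point gives a linear system:
  a - b + c = 5
  a + b + c = -5
  16a + 4b + c = -65
Solving the system yields a = -3, b = -5, c = 3.
So P(x) = -3x² - 5x + 3.
Check: P(-1) = 5. ✓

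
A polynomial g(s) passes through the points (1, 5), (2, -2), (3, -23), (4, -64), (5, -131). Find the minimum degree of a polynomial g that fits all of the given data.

Forward differences of the values at s = 1, 2, 3, 4, 5:
  g  : 5  -2  -23  -64  -131
  Δ  : -7  -21  -41  -67
  Δ^2: -14  -20  -26
  Δ^3: -6  -6
  Δ^4: 0
The third differences are constant (-6) and nonzero, while all higher differences vanish, so the minimal degree is 3.

3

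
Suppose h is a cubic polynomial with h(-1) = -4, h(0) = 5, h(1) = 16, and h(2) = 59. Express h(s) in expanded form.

h(s) = 5s^3 + s^2 + 5s + 5

Using the Lagrange interpolation formula with nodes -1, 0, 1, 2:
  L_0(s) = s(s - 1)(s - 2) / -6
  L_1(s) = (s + 1)(s - 1)(s - 2) / 2
  L_2(s) = (s + 1)s(s - 2) / -2
  L_3(s) = (s + 1)s(s - 1) / 6
Then h(s) = -4·L_0(s) + 5·L_1(s) + 16·L_2(s) + 59·L_3(s).
Expanding and collecting terms gives h(s) = 5s³ + s² + 5s + 5.
Check: h(1) = 16. ✓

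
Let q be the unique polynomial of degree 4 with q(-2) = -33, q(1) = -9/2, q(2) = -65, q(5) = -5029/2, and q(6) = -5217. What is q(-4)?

Write q(t) = at^4 + bt^3 + ct^2 + dt + e. Substituting each data point gives a linear system:
  16a - 8b + 4c - 2d + e = -33
  a + b + c + d + e = -9/2
  16a + 8b + 4c + 2d + e = -65
  625a + 125b + 25c + 5d + e = -5029/2
  1296a + 216b + 36c + 6d + e = -5217
Solving the system yields a = -4, b = -1/2, c = 3, d = -6, e = 3.
So q(t) = -4t^4 - (1/2)t^3 + 3t^2 - 6t + 3.
Then q(-4) = -917.

-917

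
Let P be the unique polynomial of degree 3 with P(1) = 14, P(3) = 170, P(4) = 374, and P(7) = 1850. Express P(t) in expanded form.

Write P(t) = at^3 + bt^2 + ct + d. Substituting each data point gives a linear system:
  a + b + c + d = 14
  27a + 9b + 3c + d = 170
  64a + 16b + 4c + d = 374
  343a + 49b + 7c + d = 1850
Solving the system yields a = 5, b = 2, c = 5, d = 2.
So P(t) = 5t^3 + 2t^2 + 5t + 2.
Check: P(3) = 170. ✓

P(t) = 5t^3 + 2t^2 + 5t + 2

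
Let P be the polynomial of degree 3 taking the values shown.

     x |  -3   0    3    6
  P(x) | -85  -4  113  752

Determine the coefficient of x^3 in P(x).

3

Write P(x) = ax^3 + bx^2 + cx + d. Substituting each data point gives a linear system:
  -27a + 9b - 3c + d = -85
  d = -4
  27a + 9b + 3c + d = 113
  216a + 36b + 6c + d = 752
Solving the system yields a = 3, b = 2, c = 6, d = -4.
So P(x) = 3x³ + 2x² + 6x - 4.
The leading coefficient is 3.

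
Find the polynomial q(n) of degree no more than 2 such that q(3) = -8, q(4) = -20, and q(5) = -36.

q(n) = -2n^2 + 2n + 4

Using the Lagrange interpolation formula with nodes 3, 4, 5:
  L_0(n) = (n - 4)(n - 5) / 2
  L_1(n) = (n - 3)(n - 5) / -1
  L_2(n) = (n - 3)(n - 4) / 2
Then q(n) = -8·L_0(n) - 20·L_1(n) - 36·L_2(n).
Expanding and collecting terms gives q(n) = -2n^2 + 2n + 4.
Check: q(5) = -36. ✓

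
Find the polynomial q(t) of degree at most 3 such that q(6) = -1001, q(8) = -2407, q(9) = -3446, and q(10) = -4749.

q(t) = -5t^3 + 3t^2 - 5t + 1

Write q(t) = at^3 + bt^2 + ct + d. Substituting each data point gives a linear system:
  216a + 36b + 6c + d = -1001
  512a + 64b + 8c + d = -2407
  729a + 81b + 9c + d = -3446
  1000a + 100b + 10c + d = -4749
Solving the system yields a = -5, b = 3, c = -5, d = 1.
So q(t) = -5t^3 + 3t^2 - 5t + 1.
Check: q(10) = -4749. ✓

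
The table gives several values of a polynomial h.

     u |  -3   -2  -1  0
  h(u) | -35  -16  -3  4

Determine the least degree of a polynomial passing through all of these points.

2

Forward differences of the values at u = -3, -2, -1, 0:
  h  : -35  -16  -3  4
  Δ  : 19  13  7
  Δ^2: -6  -6
  Δ^3: 0
The second differences are constant (-6) and nonzero, while all higher differences vanish, so the minimal degree is 2.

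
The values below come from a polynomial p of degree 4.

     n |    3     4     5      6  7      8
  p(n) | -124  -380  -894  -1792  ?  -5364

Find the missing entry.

-3224

On equispaced nodes a degree-4 polynomial has vanishing fifth forward difference, so
  - p(3) + 5·p(4) - 10·p(5) + 10·p(6) - 5·p(7) + p(8) = 0.
Substituting the known values and solving for p(7):
  -5·p(7) = 16120
  p(7) = -3224.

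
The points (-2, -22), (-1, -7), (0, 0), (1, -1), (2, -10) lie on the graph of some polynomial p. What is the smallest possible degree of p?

Forward differences of the values at t = -2, -1, 0, 1, 2:
  p  : -22  -7  0  -1  -10
  Δ  : 15  7  -1  -9
  Δ^2: -8  -8  -8
  Δ^3: 0  0
  Δ^4: 0
The second differences are constant (-8) and nonzero, while all higher differences vanish, so the minimal degree is 2.

2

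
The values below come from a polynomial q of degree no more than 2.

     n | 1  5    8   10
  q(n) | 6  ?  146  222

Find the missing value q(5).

62

The 3 known points determine the degree-2 polynomial uniquely.
Write q(n) = an^2 + bn + c. Substituting each data point gives a linear system:
  a + b + c = 6
  64a + 8b + c = 146
  100a + 10b + c = 222
Solving the system yields a = 2, b = 2, c = 2.
So q(n) = 2n^2 + 2n + 2.
Then q(5) = 62.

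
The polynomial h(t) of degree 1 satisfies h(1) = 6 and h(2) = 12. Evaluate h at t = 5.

30

Write h(t) = at + b. Substituting each data point gives a linear system:
  a + b = 6
  2a + b = 12
Solving the system yields a = 6, b = 0.
So h(t) = 6t.
Then h(5) = 30.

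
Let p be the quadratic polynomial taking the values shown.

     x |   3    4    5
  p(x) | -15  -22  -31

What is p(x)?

Write p(x) = ax^2 + bx + c. Substituting each data point gives a linear system:
  9a + 3b + c = -15
  16a + 4b + c = -22
  25a + 5b + c = -31
Solving the system yields a = -1, b = 0, c = -6.
So p(x) = -x^2 - 6.
Check: p(5) = -31. ✓

p(x) = -x^2 - 6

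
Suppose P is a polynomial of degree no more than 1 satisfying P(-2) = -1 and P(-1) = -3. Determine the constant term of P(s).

-5

Write P(s) = as + b. Substituting each data point gives a linear system:
  -2a + b = -1
  -a + b = -3
Solving the system yields a = -2, b = -5.
So P(s) = -2s - 5.
The constant term is -5.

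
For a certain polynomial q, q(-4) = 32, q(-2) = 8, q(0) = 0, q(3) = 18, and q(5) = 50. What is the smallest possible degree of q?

Divided differences on the nodes -4, -2, 0, 3, 5:
  order 0: 32  8  0  18  50
  order 1: -12  -4  6  16
  order 2: 2  2  2
  order 3: 0  0
  order 4: 0
The order-2 divided differences are all 2 (nonzero) and every higher order vanishes, so the data lies on a polynomial of degree exactly 2.

2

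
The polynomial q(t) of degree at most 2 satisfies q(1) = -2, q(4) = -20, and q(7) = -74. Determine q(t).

Write q(t) = at^2 + bt + c. Substituting each data point gives a linear system:
  a + b + c = -2
  16a + 4b + c = -20
  49a + 7b + c = -74
Solving the system yields a = -2, b = 4, c = -4.
So q(t) = -2t^2 + 4t - 4.
Check: q(7) = -74. ✓

q(t) = -2t^2 + 4t - 4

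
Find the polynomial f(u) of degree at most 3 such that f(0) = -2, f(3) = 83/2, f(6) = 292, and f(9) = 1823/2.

Write f(u) = au^3 + bu^2 + cu + d. Substituting each data point gives a linear system:
  d = -2
  27a + 9b + 3c + d = 83/2
  216a + 36b + 6c + d = 292
  729a + 81b + 9c + d = 1823/2
Solving the system yields a = 1, b = 5/2, c = -2, d = -2.
So f(u) = u^3 + (5/2)u^2 - 2u - 2.
Check: f(9) = 1823/2. ✓

f(u) = u^3 + (5/2)u^2 - 2u - 2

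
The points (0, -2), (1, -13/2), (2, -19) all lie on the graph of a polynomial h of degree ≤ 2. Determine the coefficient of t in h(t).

Write h(t) = at^2 + bt + c. Substituting each data point gives a linear system:
  c = -2
  a + b + c = -13/2
  4a + 2b + c = -19
Solving the system yields a = -4, b = -1/2, c = -2.
So h(t) = -4t² - (1/2)t - 2.
The coefficient of t is -1/2.

-1/2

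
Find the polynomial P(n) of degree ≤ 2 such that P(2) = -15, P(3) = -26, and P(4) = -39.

P(n) = -n^2 - 6n + 1

Using the Lagrange interpolation formula with nodes 2, 3, 4:
  L_0(n) = (n - 3)(n - 4) / 2
  L_1(n) = (n - 2)(n - 4) / -1
  L_2(n) = (n - 2)(n - 3) / 2
Then P(n) = -15·L_0(n) - 26·L_1(n) - 39·L_2(n).
Expanding and collecting terms gives P(n) = -n^2 - 6n + 1.
Check: P(3) = -26. ✓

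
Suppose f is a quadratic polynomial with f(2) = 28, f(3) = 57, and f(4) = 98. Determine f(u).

f(u) = 6u^2 - u + 6

Write f(u) = au^2 + bu + c. Substituting each data point gives a linear system:
  4a + 2b + c = 28
  9a + 3b + c = 57
  16a + 4b + c = 98
Solving the system yields a = 6, b = -1, c = 6.
So f(u) = 6u^2 - u + 6.
Check: f(3) = 57. ✓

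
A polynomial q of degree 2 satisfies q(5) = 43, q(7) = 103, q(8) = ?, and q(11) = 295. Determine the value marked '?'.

The 3 known points determine the degree-2 polynomial uniquely.
Write q(u) = au^2 + bu + c. Substituting each data point gives a linear system:
  25a + 5b + c = 43
  49a + 7b + c = 103
  121a + 11b + c = 295
Solving the system yields a = 3, b = -6, c = -2.
So q(u) = 3u^2 - 6u - 2.
Then q(8) = 142.

142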